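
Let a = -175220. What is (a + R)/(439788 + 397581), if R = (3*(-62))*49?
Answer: -184334/837369 ≈ -0.22013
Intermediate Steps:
R = -9114 (R = -186*49 = -9114)
(a + R)/(439788 + 397581) = (-175220 - 9114)/(439788 + 397581) = -184334/837369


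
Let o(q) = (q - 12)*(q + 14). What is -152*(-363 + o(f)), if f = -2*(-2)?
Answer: 77064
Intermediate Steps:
f = 4
o(q) = (-12 + q)*(14 + q)
-152*(-363 + o(f)) = -152*(-363 + (-168 + 4² + 2*4)) = -152*(-363 + (-168 + 16 + 8)) = -152*(-363 - 144) = -152*(-507) = 77064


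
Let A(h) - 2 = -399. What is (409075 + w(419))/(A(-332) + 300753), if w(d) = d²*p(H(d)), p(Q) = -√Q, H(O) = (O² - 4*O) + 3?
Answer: 409075/300356 - 351122*√2717/75089 ≈ -242.38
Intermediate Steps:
H(O) = 3 + O² - 4*O
A(h) = -397 (A(h) = 2 - 399 = -397)
w(d) = -d²*√(3 + d² - 4*d) (w(d) = d²*(-√(3 + d² - 4*d)) = -d²*√(3 + d² - 4*d))
(409075 + w(419))/(A(-332) + 300753) = (409075 - 1*419²*√(3 + 419² - 4*419))/(-397 + 300753) = (409075 - 1*175561*√(3 + 175561 - 1676))/300356 = (409075 - 1*175561*√173888)*(1/300356) = (409075 - 1*175561*8*√2717)*(1/300356) = (409075 - 1404488*√2717)*(1/300356) = 409075/300356 - 351122*√2717/75089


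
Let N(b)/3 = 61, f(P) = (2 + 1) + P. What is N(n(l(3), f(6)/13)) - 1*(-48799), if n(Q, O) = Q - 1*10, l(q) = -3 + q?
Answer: 48982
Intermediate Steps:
f(P) = 3 + P
n(Q, O) = -10 + Q (n(Q, O) = Q - 10 = -10 + Q)
N(b) = 183 (N(b) = 3*61 = 183)
N(n(l(3), f(6)/13)) - 1*(-48799) = 183 - 1*(-48799) = 183 + 48799 = 48982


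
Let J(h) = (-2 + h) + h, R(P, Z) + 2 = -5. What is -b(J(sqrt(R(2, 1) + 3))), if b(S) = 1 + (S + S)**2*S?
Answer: -353 + 64*I ≈ -353.0 + 64.0*I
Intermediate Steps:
R(P, Z) = -7 (R(P, Z) = -2 - 5 = -7)
J(h) = -2 + 2*h
b(S) = 1 + 4*S**3 (b(S) = 1 + (2*S)**2*S = 1 + (4*S**2)*S = 1 + 4*S**3)
-b(J(sqrt(R(2, 1) + 3))) = -(1 + 4*(-2 + 2*sqrt(-7 + 3))**3) = -(1 + 4*(-2 + 2*sqrt(-4))**3) = -(1 + 4*(-2 + 2*(2*I))**3) = -(1 + 4*(-2 + 4*I)**3) = -1 - 4*(-2 + 4*I)**3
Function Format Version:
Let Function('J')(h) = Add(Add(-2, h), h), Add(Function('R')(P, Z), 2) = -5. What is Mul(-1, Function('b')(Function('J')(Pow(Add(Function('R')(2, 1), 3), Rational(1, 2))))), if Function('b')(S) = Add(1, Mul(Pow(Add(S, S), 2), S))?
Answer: Add(-353, Mul(64, I)) ≈ Add(-353.00, Mul(64.000, I))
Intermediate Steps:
Function('R')(P, Z) = -7 (Function('R')(P, Z) = Add(-2, -5) = -7)
Function('J')(h) = Add(-2, Mul(2, h))
Function('b')(S) = Add(1, Mul(4, Pow(S, 3))) (Function('b')(S) = Add(1, Mul(Pow(Mul(2, S), 2), S)) = Add(1, Mul(Mul(4, Pow(S, 2)), S)) = Add(1, Mul(4, Pow(S, 3))))
Mul(-1, Function('b')(Function('J')(Pow(Add(Function('R')(2, 1), 3), Rational(1, 2))))) = Mul(-1, Add(1, Mul(4, Pow(Add(-2, Mul(2, Pow(Add(-7, 3), Rational(1, 2)))), 3)))) = Mul(-1, Add(1, Mul(4, Pow(Add(-2, Mul(2, Pow(-4, Rational(1, 2)))), 3)))) = Mul(-1, Add(1, Mul(4, Pow(Add(-2, Mul(2, Mul(2, I))), 3)))) = Mul(-1, Add(1, Mul(4, Pow(Add(-2, Mul(4, I)), 3)))) = Add(-1, Mul(-4, Pow(Add(-2, Mul(4, I)), 3)))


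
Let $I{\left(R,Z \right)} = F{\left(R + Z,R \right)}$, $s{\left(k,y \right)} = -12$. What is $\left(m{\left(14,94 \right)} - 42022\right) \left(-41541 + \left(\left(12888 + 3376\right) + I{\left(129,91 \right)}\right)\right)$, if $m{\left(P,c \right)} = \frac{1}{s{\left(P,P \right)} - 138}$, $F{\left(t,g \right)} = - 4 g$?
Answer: $\frac{162581042693}{150} \approx 1.0839 \cdot 10^{9}$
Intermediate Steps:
$I{\left(R,Z \right)} = - 4 R$
$m{\left(P,c \right)} = - \frac{1}{150}$ ($m{\left(P,c \right)} = \frac{1}{-12 - 138} = \frac{1}{-150} = - \frac{1}{150}$)
$\left(m{\left(14,94 \right)} - 42022\right) \left(-41541 + \left(\left(12888 + 3376\right) + I{\left(129,91 \right)}\right)\right) = \left(- \frac{1}{150} - 42022\right) \left(-41541 + \left(\left(12888 + 3376\right) - 516\right)\right) = \left(- \frac{1}{150} - 42022\right) \left(-41541 + \left(16264 - 516\right)\right) = - \frac{6303301 \left(-41541 + 15748\right)}{150} = \left(- \frac{6303301}{150}\right) \left(-25793\right) = \frac{162581042693}{150}$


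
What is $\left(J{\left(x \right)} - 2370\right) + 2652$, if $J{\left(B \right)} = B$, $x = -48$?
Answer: $234$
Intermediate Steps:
$\left(J{\left(x \right)} - 2370\right) + 2652 = \left(-48 - 2370\right) + 2652 = -2418 + 2652 = 234$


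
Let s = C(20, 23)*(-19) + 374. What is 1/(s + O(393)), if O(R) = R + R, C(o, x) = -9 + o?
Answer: 1/951 ≈ 0.0010515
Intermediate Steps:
O(R) = 2*R
s = 165 (s = (-9 + 20)*(-19) + 374 = 11*(-19) + 374 = -209 + 374 = 165)
1/(s + O(393)) = 1/(165 + 2*393) = 1/(165 + 786) = 1/951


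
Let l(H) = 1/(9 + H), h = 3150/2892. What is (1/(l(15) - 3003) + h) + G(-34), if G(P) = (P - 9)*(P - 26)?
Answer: 89662438467/34738222 ≈ 2581.1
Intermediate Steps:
h = 525/482 (h = 3150*(1/2892) = 525/482 ≈ 1.0892)
G(P) = (-26 + P)*(-9 + P) (G(P) = (-9 + P)*(-26 + P) = (-26 + P)*(-9 + P))
(1/(l(15) - 3003) + h) + G(-34) = (1/(1/(9 + 15) - 3003) + 525/482) + (234 + (-34)² - 35*(-34)) = (1/(1/24 - 3003) + 525/482) + (234 + 1156 + 1190) = (1/(1/24 - 3003) + 525/482) + 2580 = (1/(-72071/24) + 525/482) + 2580 = (-24/72071 + 525/482) + 2580 = 37825707/34738222 + 2580 = 89662438467/34738222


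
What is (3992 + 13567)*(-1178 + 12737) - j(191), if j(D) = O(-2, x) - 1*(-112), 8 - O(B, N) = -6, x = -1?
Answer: 202964355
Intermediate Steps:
O(B, N) = 14 (O(B, N) = 8 - 1*(-6) = 8 + 6 = 14)
j(D) = 126 (j(D) = 14 - 1*(-112) = 14 + 112 = 126)
(3992 + 13567)*(-1178 + 12737) - j(191) = (3992 + 13567)*(-1178 + 12737) - 1*126 = 17559*11559 - 126 = 202964481 - 126 = 202964355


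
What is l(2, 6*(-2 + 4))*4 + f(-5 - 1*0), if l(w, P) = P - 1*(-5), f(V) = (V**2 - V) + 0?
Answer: 98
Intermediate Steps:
f(V) = V**2 - V
l(w, P) = 5 + P (l(w, P) = P + 5 = 5 + P)
l(2, 6*(-2 + 4))*4 + f(-5 - 1*0) = (5 + 6*(-2 + 4))*4 + (-5 - 1*0)*(-1 + (-5 - 1*0)) = (5 + 6*2)*4 + (-5 + 0)*(-1 + (-5 + 0)) = (5 + 12)*4 - 5*(-1 - 5) = 17*4 - 5*(-6) = 68 + 30 = 98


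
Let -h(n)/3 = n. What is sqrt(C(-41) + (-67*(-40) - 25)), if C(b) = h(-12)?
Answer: 3*sqrt(299) ≈ 51.875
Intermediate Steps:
h(n) = -3*n
C(b) = 36 (C(b) = -3*(-12) = 36)
sqrt(C(-41) + (-67*(-40) - 25)) = sqrt(36 + (-67*(-40) - 25)) = sqrt(36 + (2680 - 25)) = sqrt(36 + 2655) = sqrt(2691) = 3*sqrt(299)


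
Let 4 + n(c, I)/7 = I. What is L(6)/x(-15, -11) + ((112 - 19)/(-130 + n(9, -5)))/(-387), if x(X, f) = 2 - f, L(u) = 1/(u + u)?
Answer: 9911/1294644 ≈ 0.0076554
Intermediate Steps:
n(c, I) = -28 + 7*I
L(u) = 1/(2*u)
L(6)/x(-15, -11) + ((112 - 19)/(-130 + n(9, -5)))/(-387) = ((½)/6)/(2 - 1*(-11)) + ((112 - 19)/(-130 + (-28 + 7*(-5))))/(-387) = ((½)*(⅙))/(2 + 11) + (93/(-130 + (-28 - 35)))*(-1/387) = (1/12)/13 + (93/(-130 - 63))*(-1/387) = (1/12)*(1/13) + (93/(-193))*(-1/387) = 1/156 + (93*(-1/193))*(-1/387) = 1/156 - 93/193*(-1/387) = 1/156 + 31/24897 = 9911/1294644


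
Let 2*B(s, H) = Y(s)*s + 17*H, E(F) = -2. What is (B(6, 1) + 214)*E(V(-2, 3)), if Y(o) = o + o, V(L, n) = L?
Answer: -517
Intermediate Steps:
Y(o) = 2*o
B(s, H) = s**2 + 17*H/2 (B(s, H) = ((2*s)*s + 17*H)/2 = (2*s**2 + 17*H)/2 = s**2 + 17*H/2)
(B(6, 1) + 214)*E(V(-2, 3)) = ((6**2 + (17/2)*1) + 214)*(-2) = ((36 + 17/2) + 214)*(-2) = (89/2 + 214)*(-2) = (517/2)*(-2) = -517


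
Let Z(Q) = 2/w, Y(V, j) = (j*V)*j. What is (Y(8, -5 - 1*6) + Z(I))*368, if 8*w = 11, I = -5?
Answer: 3924352/11 ≈ 3.5676e+5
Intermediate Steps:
Y(V, j) = V*j² (Y(V, j) = (V*j)*j = V*j²)
w = 11/8 (w = (⅛)*11 = 11/8 ≈ 1.3750)
Z(Q) = 16/11 (Z(Q) = 2/(11/8) = 2*(8/11) = 16/11)
(Y(8, -5 - 1*6) + Z(I))*368 = (8*(-5 - 1*6)² + 16/11)*368 = (8*(-5 - 6)² + 16/11)*368 = (8*(-11)² + 16/11)*368 = (8*121 + 16/11)*368 = (968 + 16/11)*368 = (10664/11)*368 = 3924352/11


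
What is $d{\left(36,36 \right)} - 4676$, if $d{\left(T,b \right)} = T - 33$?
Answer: $-4673$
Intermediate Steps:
$d{\left(T,b \right)} = -33 + T$
$d{\left(36,36 \right)} - 4676 = \left(-33 + 36\right) - 4676 = 3 - 4676 = -4673$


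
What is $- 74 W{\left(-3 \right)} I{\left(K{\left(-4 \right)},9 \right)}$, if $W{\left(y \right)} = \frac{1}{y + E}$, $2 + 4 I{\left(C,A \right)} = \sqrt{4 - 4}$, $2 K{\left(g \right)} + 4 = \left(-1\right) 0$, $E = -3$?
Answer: $- \frac{37}{6} \approx -6.1667$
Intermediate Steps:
$K{\left(g \right)} = -2$ ($K{\left(g \right)} = -2 + \frac{\left(-1\right) 0}{2} = -2 + \frac{1}{2} \cdot 0 = -2 + 0 = -2$)
$I{\left(C,A \right)} = - \frac{1}{2}$ ($I{\left(C,A \right)} = - \frac{1}{2} + \frac{\sqrt{4 - 4}}{4} = - \frac{1}{2} + \frac{\sqrt{0}}{4} = - \frac{1}{2} + \frac{1}{4} \cdot 0 = - \frac{1}{2} + 0 = - \frac{1}{2}$)
$W{\left(y \right)} = \frac{1}{-3 + y}$ ($W{\left(y \right)} = \frac{1}{y - 3} = \frac{1}{-3 + y}$)
$- 74 W{\left(-3 \right)} I{\left(K{\left(-4 \right)},9 \right)} = - \frac{74}{-3 - 3} \left(- \frac{1}{2}\right) = - \frac{74}{-6} \left(- \frac{1}{2}\right) = \left(-74\right) \left(- \frac{1}{6}\right) \left(- \frac{1}{2}\right) = \frac{37}{3} \left(- \frac{1}{2}\right) = - \frac{37}{6}$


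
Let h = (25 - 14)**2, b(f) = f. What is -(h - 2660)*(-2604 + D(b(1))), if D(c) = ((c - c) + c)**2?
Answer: -6609017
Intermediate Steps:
D(c) = c**2 (D(c) = (0 + c)**2 = c**2)
h = 121 (h = 11**2 = 121)
-(h - 2660)*(-2604 + D(b(1))) = -(121 - 2660)*(-2604 + 1**2) = -(-2539)*(-2604 + 1) = -(-2539)*(-2603) = -1*6609017 = -6609017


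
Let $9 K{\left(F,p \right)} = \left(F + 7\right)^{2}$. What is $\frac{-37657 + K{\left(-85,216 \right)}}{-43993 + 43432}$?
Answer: $\frac{12327}{187} \approx 65.92$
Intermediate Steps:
$K{\left(F,p \right)} = \frac{\left(7 + F\right)^{2}}{9}$ ($K{\left(F,p \right)} = \frac{\left(F + 7\right)^{2}}{9} = \frac{\left(7 + F\right)^{2}}{9}$)
$\frac{-37657 + K{\left(-85,216 \right)}}{-43993 + 43432} = \frac{-37657 + \frac{\left(7 - 85\right)^{2}}{9}}{-43993 + 43432} = \frac{-37657 + \frac{\left(-78\right)^{2}}{9}}{-561} = \left(-37657 + \frac{1}{9} \cdot 6084\right) \left(- \frac{1}{561}\right) = \left(-37657 + 676\right) \left(- \frac{1}{561}\right) = \left(-36981\right) \left(- \frac{1}{561}\right) = \frac{12327}{187}$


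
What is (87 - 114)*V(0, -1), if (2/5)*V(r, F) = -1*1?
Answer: 135/2 ≈ 67.500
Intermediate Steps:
V(r, F) = -5/2 (V(r, F) = 5*(-1*1)/2 = (5/2)*(-1) = -5/2)
(87 - 114)*V(0, -1) = (87 - 114)*(-5/2) = -27*(-5/2) = 135/2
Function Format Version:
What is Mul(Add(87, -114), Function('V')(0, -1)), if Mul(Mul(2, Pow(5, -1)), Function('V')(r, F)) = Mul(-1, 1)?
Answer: Rational(135, 2) ≈ 67.500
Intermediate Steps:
Function('V')(r, F) = Rational(-5, 2) (Function('V')(r, F) = Mul(Rational(5, 2), Mul(-1, 1)) = Mul(Rational(5, 2), -1) = Rational(-5, 2))
Mul(Add(87, -114), Function('V')(0, -1)) = Mul(Add(87, -114), Rational(-5, 2)) = Mul(-27, Rational(-5, 2)) = Rational(135, 2)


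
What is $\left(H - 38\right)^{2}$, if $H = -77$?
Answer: $13225$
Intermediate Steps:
$\left(H - 38\right)^{2} = \left(-77 - 38\right)^{2} = \left(-115\right)^{2} = 13225$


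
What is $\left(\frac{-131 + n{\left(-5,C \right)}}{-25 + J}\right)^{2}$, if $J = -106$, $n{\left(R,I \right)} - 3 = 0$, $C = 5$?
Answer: $\frac{16384}{17161} \approx 0.95472$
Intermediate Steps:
$n{\left(R,I \right)} = 3$ ($n{\left(R,I \right)} = 3 + 0 = 3$)
$\left(\frac{-131 + n{\left(-5,C \right)}}{-25 + J}\right)^{2} = \left(\frac{-131 + 3}{-25 - 106}\right)^{2} = \left(- \frac{128}{-131}\right)^{2} = \left(\left(-128\right) \left(- \frac{1}{131}\right)\right)^{2} = \left(\frac{128}{131}\right)^{2} = \frac{16384}{17161}$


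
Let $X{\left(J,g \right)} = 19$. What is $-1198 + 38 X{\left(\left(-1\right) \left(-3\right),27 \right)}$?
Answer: $-476$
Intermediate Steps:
$-1198 + 38 X{\left(\left(-1\right) \left(-3\right),27 \right)} = -1198 + 38 \cdot 19 = -1198 + 722 = -476$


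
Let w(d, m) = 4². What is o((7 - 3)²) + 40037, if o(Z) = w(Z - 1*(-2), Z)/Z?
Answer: 40038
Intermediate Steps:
w(d, m) = 16
o(Z) = 16/Z
o((7 - 3)²) + 40037 = 16/((7 - 3)²) + 40037 = 16/(4²) + 40037 = 16/16 + 40037 = 16*(1/16) + 40037 = 1 + 40037 = 40038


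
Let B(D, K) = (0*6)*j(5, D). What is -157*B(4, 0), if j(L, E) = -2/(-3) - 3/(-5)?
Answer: 0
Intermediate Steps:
j(L, E) = 19/15 (j(L, E) = -2*(-⅓) - 3*(-⅕) = ⅔ + ⅗ = 19/15)
B(D, K) = 0 (B(D, K) = (0*6)*(19/15) = 0*(19/15) = 0)
-157*B(4, 0) = -157*0 = 0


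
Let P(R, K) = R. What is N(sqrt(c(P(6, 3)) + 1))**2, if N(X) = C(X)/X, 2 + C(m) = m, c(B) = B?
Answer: (2 - sqrt(7))**2/7 ≈ 0.059571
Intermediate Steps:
C(m) = -2 + m
N(X) = (-2 + X)/X
N(sqrt(c(P(6, 3)) + 1))**2 = ((-2 + sqrt(6 + 1))/(sqrt(6 + 1)))**2 = ((-2 + sqrt(7))/(sqrt(7)))**2 = ((sqrt(7)/7)*(-2 + sqrt(7)))**2 = (sqrt(7)*(-2 + sqrt(7))/7)**2 = (-2 + sqrt(7))**2/7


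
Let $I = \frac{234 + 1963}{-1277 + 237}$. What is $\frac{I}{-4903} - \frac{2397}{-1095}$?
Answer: $\frac{62692289}{28633520} \approx 2.1895$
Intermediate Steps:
$I = - \frac{169}{80}$ ($I = \frac{2197}{-1040} = 2197 \left(- \frac{1}{1040}\right) = - \frac{169}{80} \approx -2.1125$)
$\frac{I}{-4903} - \frac{2397}{-1095} = - \frac{169}{80 \left(-4903\right)} - \frac{2397}{-1095} = \left(- \frac{169}{80}\right) \left(- \frac{1}{4903}\right) - - \frac{799}{365} = \frac{169}{392240} + \frac{799}{365} = \frac{62692289}{28633520}$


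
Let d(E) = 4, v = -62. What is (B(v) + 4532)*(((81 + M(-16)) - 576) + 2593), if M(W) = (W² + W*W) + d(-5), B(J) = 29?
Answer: 11922454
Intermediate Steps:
M(W) = 4 + 2*W² (M(W) = (W² + W*W) + 4 = (W² + W²) + 4 = 2*W² + 4 = 4 + 2*W²)
(B(v) + 4532)*(((81 + M(-16)) - 576) + 2593) = (29 + 4532)*(((81 + (4 + 2*(-16)²)) - 576) + 2593) = 4561*(((81 + (4 + 2*256)) - 576) + 2593) = 4561*(((81 + (4 + 512)) - 576) + 2593) = 4561*(((81 + 516) - 576) + 2593) = 4561*((597 - 576) + 2593) = 4561*(21 + 2593) = 4561*2614 = 11922454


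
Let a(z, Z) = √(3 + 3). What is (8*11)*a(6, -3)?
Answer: 88*√6 ≈ 215.56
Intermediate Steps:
a(z, Z) = √6
(8*11)*a(6, -3) = (8*11)*√6 = 88*√6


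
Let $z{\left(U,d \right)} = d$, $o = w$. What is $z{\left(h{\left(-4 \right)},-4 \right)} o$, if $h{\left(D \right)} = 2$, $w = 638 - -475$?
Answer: $-4452$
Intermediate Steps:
$w = 1113$ ($w = 638 + 475 = 1113$)
$o = 1113$
$z{\left(h{\left(-4 \right)},-4 \right)} o = \left(-4\right) 1113 = -4452$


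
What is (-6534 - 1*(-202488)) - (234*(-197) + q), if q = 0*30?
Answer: 242052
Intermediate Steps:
q = 0
(-6534 - 1*(-202488)) - (234*(-197) + q) = (-6534 - 1*(-202488)) - (234*(-197) + 0) = (-6534 + 202488) - (-46098 + 0) = 195954 - 1*(-46098) = 195954 + 46098 = 242052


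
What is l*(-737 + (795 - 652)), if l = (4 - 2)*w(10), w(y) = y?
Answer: -11880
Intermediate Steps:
l = 20 (l = (4 - 2)*10 = 2*10 = 20)
l*(-737 + (795 - 652)) = 20*(-737 + (795 - 652)) = 20*(-737 + 143) = 20*(-594) = -11880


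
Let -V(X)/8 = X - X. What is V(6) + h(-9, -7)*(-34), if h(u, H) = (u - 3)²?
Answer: -4896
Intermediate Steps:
V(X) = 0 (V(X) = -8*(X - X) = -8*0 = 0)
h(u, H) = (-3 + u)²
V(6) + h(-9, -7)*(-34) = 0 + (-3 - 9)²*(-34) = 0 + (-12)²*(-34) = 0 + 144*(-34) = 0 - 4896 = -4896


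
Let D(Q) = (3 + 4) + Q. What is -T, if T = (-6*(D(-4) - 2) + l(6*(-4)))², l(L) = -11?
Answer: -289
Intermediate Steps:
D(Q) = 7 + Q
T = 289 (T = (-6*((7 - 4) - 2) - 11)² = (-6*(3 - 2) - 11)² = (-6*1 - 11)² = (-6 - 11)² = (-17)² = 289)
-T = -1*289 = -289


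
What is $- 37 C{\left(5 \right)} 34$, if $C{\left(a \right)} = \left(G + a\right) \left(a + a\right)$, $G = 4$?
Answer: $-113220$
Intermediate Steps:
$C{\left(a \right)} = 2 a \left(4 + a\right)$ ($C{\left(a \right)} = \left(4 + a\right) \left(a + a\right) = \left(4 + a\right) 2 a = 2 a \left(4 + a\right)$)
$- 37 C{\left(5 \right)} 34 = - 37 \cdot 2 \cdot 5 \left(4 + 5\right) 34 = - 37 \cdot 2 \cdot 5 \cdot 9 \cdot 34 = \left(-37\right) 90 \cdot 34 = \left(-3330\right) 34 = -113220$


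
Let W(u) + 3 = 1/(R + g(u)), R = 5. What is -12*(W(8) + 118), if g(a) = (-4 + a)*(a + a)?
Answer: -31744/23 ≈ -1380.2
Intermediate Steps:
g(a) = 2*a*(-4 + a) (g(a) = (-4 + a)*(2*a) = 2*a*(-4 + a))
W(u) = -3 + 1/(5 + 2*u*(-4 + u))
-12*(W(8) + 118) = -12*(2*(-7 - 3*8*(-4 + 8))/(5 + 2*8*(-4 + 8)) + 118) = -12*(2*(-7 - 3*8*4)/(5 + 2*8*4) + 118) = -12*(2*(-7 - 96)/(5 + 64) + 118) = -12*(2*(-103)/69 + 118) = -12*(2*(1/69)*(-103) + 118) = -12*(-206/69 + 118) = -12*7936/69 = -31744/23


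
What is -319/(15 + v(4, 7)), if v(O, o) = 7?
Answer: -29/2 ≈ -14.500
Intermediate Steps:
-319/(15 + v(4, 7)) = -319/(15 + 7) = -319/22 = (1/22)*(-319) = -29/2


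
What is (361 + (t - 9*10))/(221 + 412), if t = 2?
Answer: 91/211 ≈ 0.43128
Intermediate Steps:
(361 + (t - 9*10))/(221 + 412) = (361 + (2 - 9*10))/(221 + 412) = (361 + (2 - 90))/633 = (361 - 88)*(1/633) = 273*(1/633) = 91/211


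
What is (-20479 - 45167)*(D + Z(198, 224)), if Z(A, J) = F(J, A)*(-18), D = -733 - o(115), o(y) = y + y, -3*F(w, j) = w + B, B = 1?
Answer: -25405002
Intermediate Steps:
F(w, j) = -1/3 - w/3 (F(w, j) = -(w + 1)/3 = -(1 + w)/3 = -1/3 - w/3)
o(y) = 2*y
D = -963 (D = -733 - 2*115 = -733 - 1*230 = -733 - 230 = -963)
Z(A, J) = 6 + 6*J (Z(A, J) = (-1/3 - J/3)*(-18) = 6 + 6*J)
(-20479 - 45167)*(D + Z(198, 224)) = (-20479 - 45167)*(-963 + (6 + 6*224)) = -65646*(-963 + (6 + 1344)) = -65646*(-963 + 1350) = -65646*387 = -25405002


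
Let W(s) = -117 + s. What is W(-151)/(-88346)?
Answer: 134/44173 ≈ 0.0030335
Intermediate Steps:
W(-151)/(-88346) = (-117 - 151)/(-88346) = -268*(-1/88346) = 134/44173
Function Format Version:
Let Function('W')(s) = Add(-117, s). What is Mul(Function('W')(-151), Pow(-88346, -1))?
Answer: Rational(134, 44173) ≈ 0.0030335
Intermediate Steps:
Mul(Function('W')(-151), Pow(-88346, -1)) = Mul(Add(-117, -151), Pow(-88346, -1)) = Mul(-268, Rational(-1, 88346)) = Rational(134, 44173)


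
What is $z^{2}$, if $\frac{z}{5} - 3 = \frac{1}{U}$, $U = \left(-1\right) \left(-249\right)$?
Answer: $\frac{13987600}{62001} \approx 225.6$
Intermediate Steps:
$U = 249$
$z = \frac{3740}{249}$ ($z = 15 + \frac{5}{249} = \frac{3740}{249} \approx 15.02$)
$z^{2} = \left(\frac{3740}{249}\right)^{2} = \frac{13987600}{62001}$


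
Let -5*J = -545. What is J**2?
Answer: 11881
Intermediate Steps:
J = 109 (J = -1/5*(-545) = 109)
J**2 = 109**2 = 11881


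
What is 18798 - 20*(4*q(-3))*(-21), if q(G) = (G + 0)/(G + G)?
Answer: 19638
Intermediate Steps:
q(G) = ½ (q(G) = G/((2*G)) = G*(1/(2*G)) = ½)
18798 - 20*(4*q(-3))*(-21) = 18798 - 20*(4*(½))*(-21) = 18798 - 20*2*(-21) = 18798 - 40*(-21) = 18798 - 1*(-840) = 18798 + 840 = 19638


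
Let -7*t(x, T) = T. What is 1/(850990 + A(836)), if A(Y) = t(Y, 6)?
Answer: 7/5956924 ≈ 1.1751e-6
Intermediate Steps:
t(x, T) = -T/7
A(Y) = -6/7 (A(Y) = -⅐*6 = -6/7)
1/(850990 + A(836)) = 1/(850990 - 6/7) = 1/(5956924/7) = 7/5956924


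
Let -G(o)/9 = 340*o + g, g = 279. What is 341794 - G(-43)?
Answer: 212725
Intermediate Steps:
G(o) = -2511 - 3060*o (G(o) = -9*(340*o + 279) = -9*(279 + 340*o) = -2511 - 3060*o)
341794 - G(-43) = 341794 - (-2511 - 3060*(-43)) = 341794 - (-2511 + 131580) = 341794 - 1*129069 = 341794 - 129069 = 212725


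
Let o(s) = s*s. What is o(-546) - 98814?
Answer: 199302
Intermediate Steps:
o(s) = s²
o(-546) - 98814 = (-546)² - 98814 = 298116 - 98814 = 199302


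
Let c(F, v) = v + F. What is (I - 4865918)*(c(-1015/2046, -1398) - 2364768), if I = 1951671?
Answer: 14108384531646797/2046 ≈ 6.8956e+12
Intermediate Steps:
c(F, v) = F + v
(I - 4865918)*(c(-1015/2046, -1398) - 2364768) = (1951671 - 4865918)*((-1015/2046 - 1398) - 2364768) = -2914247*((-1015*1/2046 - 1398) - 2364768) = -2914247*((-1015/2046 - 1398) - 2364768) = -2914247*(-2861323/2046 - 2364768) = -2914247*(-4841176651/2046) = 14108384531646797/2046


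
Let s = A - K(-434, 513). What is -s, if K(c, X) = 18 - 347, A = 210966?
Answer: -211295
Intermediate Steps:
K(c, X) = -329
s = 211295 (s = 210966 - 1*(-329) = 210966 + 329 = 211295)
-s = -1*211295 = -211295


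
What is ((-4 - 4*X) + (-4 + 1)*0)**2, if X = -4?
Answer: 144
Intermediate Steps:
((-4 - 4*X) + (-4 + 1)*0)**2 = ((-4 - 4*(-4)) + (-4 + 1)*0)**2 = ((-4 + 16) - 3*0)**2 = (12 + 0)**2 = 12**2 = 144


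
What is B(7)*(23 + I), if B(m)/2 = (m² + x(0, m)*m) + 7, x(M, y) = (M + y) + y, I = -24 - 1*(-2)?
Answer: 308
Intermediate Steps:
I = -22 (I = -24 + 2 = -22)
x(M, y) = M + 2*y
B(m) = 14 + 6*m² (B(m) = 2*((m² + (0 + 2*m)*m) + 7) = 2*((m² + (2*m)*m) + 7) = 2*((m² + 2*m²) + 7) = 2*(3*m² + 7) = 2*(7 + 3*m²) = 14 + 6*m²)
B(7)*(23 + I) = (14 + 6*7²)*(23 - 22) = (14 + 6*49)*1 = (14 + 294)*1 = 308*1 = 308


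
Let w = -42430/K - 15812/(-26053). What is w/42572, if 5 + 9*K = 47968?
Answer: -4595234077/26598560710154 ≈ -0.00017276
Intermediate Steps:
K = 47963/9 (K = -5/9 + (⅑)*47968 = -5/9 + 47968/9 = 47963/9 ≈ 5329.2)
w = -9190468154/1249580039 (w = -42430/47963/9 - 15812/(-26053) = -42430*9/47963 - 15812*(-1/26053) = -381870/47963 + 15812/26053 = -9190468154/1249580039 ≈ -7.3548)
w/42572 = -9190468154/1249580039/42572 = -9190468154/1249580039*1/42572 = -4595234077/26598560710154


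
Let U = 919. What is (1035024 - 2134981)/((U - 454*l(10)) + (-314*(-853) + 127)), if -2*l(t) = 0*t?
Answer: -1099957/268888 ≈ -4.0908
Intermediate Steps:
l(t) = 0 (l(t) = -0*t = -1/2*0 = 0)
(1035024 - 2134981)/((U - 454*l(10)) + (-314*(-853) + 127)) = (1035024 - 2134981)/((919 - 454*0) + (-314*(-853) + 127)) = -1099957/((919 + 0) + (267842 + 127)) = -1099957/(919 + 267969) = -1099957/268888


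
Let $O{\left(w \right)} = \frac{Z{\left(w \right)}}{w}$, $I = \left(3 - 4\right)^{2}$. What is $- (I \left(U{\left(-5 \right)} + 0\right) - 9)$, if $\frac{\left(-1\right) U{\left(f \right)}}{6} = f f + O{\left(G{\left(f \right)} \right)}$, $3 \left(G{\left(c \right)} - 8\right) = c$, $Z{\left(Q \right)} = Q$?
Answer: $165$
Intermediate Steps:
$G{\left(c \right)} = 8 + \frac{c}{3}$
$I = 1$ ($I = \left(-1\right)^{2} = 1$)
$O{\left(w \right)} = 1$ ($O{\left(w \right)} = \frac{w}{w} = 1$)
$U{\left(f \right)} = -6 - 6 f^{2}$ ($U{\left(f \right)} = - 6 \left(f f + 1\right) = - 6 \left(f^{2} + 1\right) = - 6 \left(1 + f^{2}\right) = -6 - 6 f^{2}$)
$- (I \left(U{\left(-5 \right)} + 0\right) - 9) = - (1 \left(\left(-6 - 6 \left(-5\right)^{2}\right) + 0\right) - 9) = - (1 \left(\left(-6 - 150\right) + 0\right) - 9) = - (1 \left(-156 + 0\right) - 9) = - (1 \left(-156\right) - 9) = - (-156 - 9) = \left(-1\right) \left(-165\right) = 165$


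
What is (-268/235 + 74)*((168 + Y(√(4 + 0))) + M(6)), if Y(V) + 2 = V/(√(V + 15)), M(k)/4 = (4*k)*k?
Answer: 12704524/235 + 34244*√17/3995 ≈ 54097.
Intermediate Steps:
M(k) = 16*k² (M(k) = 4*((4*k)*k) = 4*(4*k²) = 16*k²)
Y(V) = -2 + V/√(15 + V) (Y(V) = -2 + V/(√(V + 15)) = -2 + V/(√(15 + V)) = -2 + V/√(15 + V))
(-268/235 + 74)*((168 + Y(√(4 + 0))) + M(6)) = (-268/235 + 74)*((168 + (-2 + √(4 + 0)/√(15 + √(4 + 0)))) + 16*6²) = (-268*1/235 + 74)*((168 + (-2 + √4/√(15 + √4))) + 16*36) = (-268/235 + 74)*((168 + (-2 + 2/√(15 + 2))) + 576) = 17122*((168 + (-2 + 2/√17)) + 576)/235 = 17122*((168 + (-2 + 2*(√17/17))) + 576)/235 = 17122*((168 + (-2 + 2*√17/17)) + 576)/235 = 17122*((166 + 2*√17/17) + 576)/235 = 17122*(742 + 2*√17/17)/235 = 12704524/235 + 34244*√17/3995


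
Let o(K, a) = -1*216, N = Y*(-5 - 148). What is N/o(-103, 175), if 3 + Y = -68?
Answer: -1207/24 ≈ -50.292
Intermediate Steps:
Y = -71 (Y = -3 - 68 = -71)
N = 10863 (N = -71*(-5 - 148) = -71*(-153) = 10863)
o(K, a) = -216
N/o(-103, 175) = 10863/(-216) = 10863*(-1/216) = -1207/24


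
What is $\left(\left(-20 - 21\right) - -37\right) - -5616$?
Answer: $5612$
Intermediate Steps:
$\left(\left(-20 - 21\right) - -37\right) - -5616 = \left(\left(-20 - 21\right) + 37\right) + 5616 = \left(-41 + 37\right) + 5616 = -4 + 5616 = 5612$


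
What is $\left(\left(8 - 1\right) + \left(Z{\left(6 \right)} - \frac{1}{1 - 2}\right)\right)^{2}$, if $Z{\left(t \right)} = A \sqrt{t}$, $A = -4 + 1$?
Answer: $118 - 48 \sqrt{6} \approx 0.42449$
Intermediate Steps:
$A = -3$
$Z{\left(t \right)} = - 3 \sqrt{t}$
$\left(\left(8 - 1\right) + \left(Z{\left(6 \right)} - \frac{1}{1 - 2}\right)\right)^{2} = \left(\left(8 - 1\right) - \left(\frac{1}{1 - 2} + 3 \sqrt{6}\right)\right)^{2} = \left(7 - \left(-1 + 3 \sqrt{6}\right)\right)^{2} = \left(7 + \left(- 3 \sqrt{6} + 1\right)\right)^{2} = \left(7 + \left(1 - 3 \sqrt{6}\right)\right)^{2} = \left(8 - 3 \sqrt{6}\right)^{2}$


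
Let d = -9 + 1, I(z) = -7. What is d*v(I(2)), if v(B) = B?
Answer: 56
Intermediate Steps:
d = -8
d*v(I(2)) = -8*(-7) = 56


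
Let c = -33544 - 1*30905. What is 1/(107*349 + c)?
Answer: -1/27106 ≈ -3.6892e-5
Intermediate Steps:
c = -64449 (c = -33544 - 30905 = -64449)
1/(107*349 + c) = 1/(107*349 - 64449) = 1/(37343 - 64449) = 1/(-27106) = -1/27106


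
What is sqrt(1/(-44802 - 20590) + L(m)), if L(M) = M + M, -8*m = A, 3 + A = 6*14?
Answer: I*sqrt(5411960443)/16348 ≈ 4.5*I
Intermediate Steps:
A = 81 (A = -3 + 6*14 = -3 + 84 = 81)
m = -81/8 (m = -1/8*81 = -81/8 ≈ -10.125)
L(M) = 2*M
sqrt(1/(-44802 - 20590) + L(m)) = sqrt(1/(-44802 - 20590) + 2*(-81/8)) = sqrt(1/(-65392) - 81/4) = sqrt(-1/65392 - 81/4) = sqrt(-1324189/65392) = I*sqrt(5411960443)/16348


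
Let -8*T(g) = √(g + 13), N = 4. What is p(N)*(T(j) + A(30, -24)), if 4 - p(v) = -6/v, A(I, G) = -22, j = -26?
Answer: -121 - 11*I*√13/16 ≈ -121.0 - 2.4788*I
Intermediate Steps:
p(v) = 4 + 6/v (p(v) = 4 - (-6)/v = 4 + 6/v)
T(g) = -√(13 + g)/8 (T(g) = -√(g + 13)/8 = -√(13 + g)/8)
p(N)*(T(j) + A(30, -24)) = (4 + 6/4)*(-√(13 - 26)/8 - 22) = (4 + 6*(¼))*(-I*√13/8 - 22) = (4 + 3/2)*(-I*√13/8 - 22) = 11*(-I*√13/8 - 22)/2 = 11*(-22 - I*√13/8)/2 = -121 - 11*I*√13/16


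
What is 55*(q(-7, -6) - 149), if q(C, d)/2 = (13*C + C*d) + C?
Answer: -14355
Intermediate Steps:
q(C, d) = 28*C + 2*C*d (q(C, d) = 2*((13*C + C*d) + C) = 2*(14*C + C*d) = 28*C + 2*C*d)
55*(q(-7, -6) - 149) = 55*(2*(-7)*(14 - 6) - 149) = 55*(2*(-7)*8 - 149) = 55*(-112 - 149) = 55*(-261) = -14355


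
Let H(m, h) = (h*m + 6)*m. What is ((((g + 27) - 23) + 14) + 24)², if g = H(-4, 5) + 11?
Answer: 11881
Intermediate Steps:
H(m, h) = m*(6 + h*m) (H(m, h) = (6 + h*m)*m = m*(6 + h*m))
g = 67 (g = -4*(6 + 5*(-4)) + 11 = -4*(6 - 20) + 11 = -4*(-14) + 11 = 56 + 11 = 67)
((((g + 27) - 23) + 14) + 24)² = ((((67 + 27) - 23) + 14) + 24)² = (((94 - 23) + 14) + 24)² = ((71 + 14) + 24)² = (85 + 24)² = 109² = 11881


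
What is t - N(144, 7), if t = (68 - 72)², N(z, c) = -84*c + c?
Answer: 597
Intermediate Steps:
N(z, c) = -83*c
t = 16 (t = (-4)² = 16)
t - N(144, 7) = 16 - (-83)*7 = 16 - 1*(-581) = 16 + 581 = 597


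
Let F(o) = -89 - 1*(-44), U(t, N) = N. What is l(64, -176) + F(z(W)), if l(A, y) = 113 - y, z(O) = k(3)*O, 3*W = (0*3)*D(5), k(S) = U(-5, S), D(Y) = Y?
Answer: 244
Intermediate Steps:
k(S) = S
W = 0 (W = ((0*3)*5)/3 = (0*5)/3 = (⅓)*0 = 0)
z(O) = 3*O
F(o) = -45 (F(o) = -89 + 44 = -45)
l(64, -176) + F(z(W)) = (113 - 1*(-176)) - 45 = (113 + 176) - 45 = 289 - 45 = 244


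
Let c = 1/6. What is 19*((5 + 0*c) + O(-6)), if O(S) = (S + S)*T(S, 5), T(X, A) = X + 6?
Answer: 95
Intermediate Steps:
c = ⅙ ≈ 0.16667
T(X, A) = 6 + X
O(S) = 2*S*(6 + S) (O(S) = (S + S)*(6 + S) = (2*S)*(6 + S) = 2*S*(6 + S))
19*((5 + 0*c) + O(-6)) = 19*((5 + 0*(⅙)) + 2*(-6)*(6 - 6)) = 19*((5 + 0) + 2*(-6)*0) = 19*(5 + 0) = 19*5 = 95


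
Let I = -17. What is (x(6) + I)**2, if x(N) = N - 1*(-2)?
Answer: 81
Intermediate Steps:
x(N) = 2 + N (x(N) = N + 2 = 2 + N)
(x(6) + I)**2 = ((2 + 6) - 17)**2 = (8 - 17)**2 = (-9)**2 = 81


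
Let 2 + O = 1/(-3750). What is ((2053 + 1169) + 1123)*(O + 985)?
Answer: 3203350381/750 ≈ 4.2711e+6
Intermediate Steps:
O = -7501/3750 (O = -2 + 1/(-3750) = -2 - 1/3750 = -7501/3750 ≈ -2.0003)
((2053 + 1169) + 1123)*(O + 985) = ((2053 + 1169) + 1123)*(-7501/3750 + 985) = (3222 + 1123)*(3686249/3750) = 4345*(3686249/3750) = 3203350381/750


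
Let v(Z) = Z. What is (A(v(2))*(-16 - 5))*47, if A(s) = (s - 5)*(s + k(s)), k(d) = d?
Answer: 11844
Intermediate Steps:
A(s) = 2*s*(-5 + s) (A(s) = (s - 5)*(s + s) = (-5 + s)*(2*s) = 2*s*(-5 + s))
(A(v(2))*(-16 - 5))*47 = ((2*2*(-5 + 2))*(-16 - 5))*47 = ((2*2*(-3))*(-21))*47 = -12*(-21)*47 = 252*47 = 11844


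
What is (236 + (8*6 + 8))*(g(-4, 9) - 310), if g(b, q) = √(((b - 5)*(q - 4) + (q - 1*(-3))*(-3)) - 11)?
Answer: -90520 + 584*I*√23 ≈ -90520.0 + 2800.8*I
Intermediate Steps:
g(b, q) = √(-20 - 3*q + (-5 + b)*(-4 + q)) (g(b, q) = √(((-5 + b)*(-4 + q) + (q + 3)*(-3)) - 11) = √(((-5 + b)*(-4 + q) + (3 + q)*(-3)) - 11) = √(((-5 + b)*(-4 + q) + (-9 - 3*q)) - 11) = √((-9 - 3*q + (-5 + b)*(-4 + q)) - 11) = √(-20 - 3*q + (-5 + b)*(-4 + q)))
(236 + (8*6 + 8))*(g(-4, 9) - 310) = (236 + (8*6 + 8))*(√(-8*9 - 4*(-4) - 4*9) - 310) = (236 + (48 + 8))*(√(-72 + 16 - 36) - 310) = (236 + 56)*(√(-92) - 310) = 292*(2*I*√23 - 310) = 292*(-310 + 2*I*√23) = -90520 + 584*I*√23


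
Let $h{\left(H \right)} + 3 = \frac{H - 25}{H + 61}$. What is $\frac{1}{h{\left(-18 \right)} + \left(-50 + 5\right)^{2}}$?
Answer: $\frac{1}{2021} \approx 0.0004948$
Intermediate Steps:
$h{\left(H \right)} = -3 + \frac{-25 + H}{61 + H}$ ($h{\left(H \right)} = -3 + \frac{H - 25}{H + 61} = -3 + \frac{-25 + H}{61 + H}$)
$\frac{1}{h{\left(-18 \right)} + \left(-50 + 5\right)^{2}} = \frac{1}{\frac{2 \left(-104 - -18\right)}{61 - 18} + \left(-50 + 5\right)^{2}} = \frac{1}{\frac{2 \left(-104 + 18\right)}{43} + \left(-45\right)^{2}} = \frac{1}{2 \cdot \frac{1}{43} \left(-86\right) + 2025} = \frac{1}{-4 + 2025} = \frac{1}{2021}$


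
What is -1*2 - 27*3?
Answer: -83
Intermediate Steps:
-1*2 - 27*3 = -2 - 81 = -83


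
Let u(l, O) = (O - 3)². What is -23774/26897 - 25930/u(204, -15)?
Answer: -352570993/4357314 ≈ -80.915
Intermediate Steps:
u(l, O) = (-3 + O)²
-23774/26897 - 25930/u(204, -15) = -23774/26897 - 25930/(-3 - 15)² = -23774*1/26897 - 25930/((-18)²) = -23774/26897 - 25930/324 = -23774/26897 - 25930*1/324 = -23774/26897 - 12965/162 = -352570993/4357314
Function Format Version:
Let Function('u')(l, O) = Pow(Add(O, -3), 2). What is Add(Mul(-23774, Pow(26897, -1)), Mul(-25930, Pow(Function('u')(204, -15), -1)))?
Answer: Rational(-352570993, 4357314) ≈ -80.915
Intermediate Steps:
Function('u')(l, O) = Pow(Add(-3, O), 2)
Add(Mul(-23774, Pow(26897, -1)), Mul(-25930, Pow(Function('u')(204, -15), -1))) = Add(Mul(-23774, Pow(26897, -1)), Mul(-25930, Pow(Pow(Add(-3, -15), 2), -1))) = Add(Mul(-23774, Rational(1, 26897)), Mul(-25930, Pow(Pow(-18, 2), -1))) = Add(Rational(-23774, 26897), Mul(-25930, Pow(324, -1))) = Add(Rational(-23774, 26897), Mul(-25930, Rational(1, 324))) = Add(Rational(-23774, 26897), Rational(-12965, 162)) = Rational(-352570993, 4357314)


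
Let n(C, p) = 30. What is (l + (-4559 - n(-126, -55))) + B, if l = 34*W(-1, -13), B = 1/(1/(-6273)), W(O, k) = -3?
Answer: -10964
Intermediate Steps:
B = -6273 (B = 1/(-1/6273) = -6273)
l = -102 (l = 34*(-3) = -102)
(l + (-4559 - n(-126, -55))) + B = (-102 + (-4559 - 1*30)) - 6273 = (-102 + (-4559 - 30)) - 6273 = (-102 - 4589) - 6273 = -4691 - 6273 = -10964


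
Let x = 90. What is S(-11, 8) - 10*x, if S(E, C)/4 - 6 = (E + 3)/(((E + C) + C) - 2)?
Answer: -2660/3 ≈ -886.67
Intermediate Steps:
S(E, C) = 24 + 4*(3 + E)/(-2 + E + 2*C) (S(E, C) = 24 + 4*((E + 3)/(((E + C) + C) - 2)) = 24 + 4*((3 + E)/(((C + E) + C) - 2)) = 24 + 4*((3 + E)/((E + 2*C) - 2)) = 24 + 4*((3 + E)/(-2 + E + 2*C)) = 24 + 4*(3 + E)/(-2 + E + 2*C))
S(-11, 8) - 10*x = 4*(-9 + 7*(-11) + 12*8)/(-2 - 11 + 2*8) - 10*90 = 4*(-9 - 77 + 96)/(-2 - 11 + 16) - 900 = 4*10/3 - 900 = 4*(⅓)*10 - 900 = 40/3 - 900 = -2660/3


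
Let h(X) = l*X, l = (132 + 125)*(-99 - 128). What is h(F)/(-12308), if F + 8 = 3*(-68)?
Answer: -3091967/3077 ≈ -1004.9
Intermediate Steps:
F = -212 (F = -8 + 3*(-68) = -8 - 204 = -212)
l = -58339 (l = 257*(-227) = -58339)
h(X) = -58339*X
h(F)/(-12308) = -58339*(-212)/(-12308) = 12367868*(-1/12308) = -3091967/3077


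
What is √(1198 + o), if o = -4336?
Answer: I*√3138 ≈ 56.018*I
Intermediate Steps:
√(1198 + o) = √(1198 - 4336) = √(-3138) = I*√3138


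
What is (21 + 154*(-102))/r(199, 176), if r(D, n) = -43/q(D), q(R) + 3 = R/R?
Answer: -31374/43 ≈ -729.63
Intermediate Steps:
q(R) = -2 (q(R) = -3 + R/R = -3 + 1 = -2)
r(D, n) = 43/2 (r(D, n) = -43/(-2) = -43*(-1/2) = 43/2)
(21 + 154*(-102))/r(199, 176) = (21 + 154*(-102))/(43/2) = (21 - 15708)*(2/43) = -15687*2/43 = -31374/43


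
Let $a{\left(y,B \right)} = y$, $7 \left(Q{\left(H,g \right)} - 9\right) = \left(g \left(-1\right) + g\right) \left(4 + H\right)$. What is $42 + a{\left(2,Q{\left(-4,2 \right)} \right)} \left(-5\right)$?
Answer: $32$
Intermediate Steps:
$Q{\left(H,g \right)} = 9$ ($Q{\left(H,g \right)} = 9 + \frac{\left(g \left(-1\right) + g\right) \left(4 + H\right)}{7} = 9 + \frac{\left(- g + g\right) \left(4 + H\right)}{7} = 9 + \frac{0 \left(4 + H\right)}{7} = 9 + \frac{1}{7} \cdot 0 = 9 + 0 = 9$)
$42 + a{\left(2,Q{\left(-4,2 \right)} \right)} \left(-5\right) = 42 + 2 \left(-5\right) = 42 - 10 = 32$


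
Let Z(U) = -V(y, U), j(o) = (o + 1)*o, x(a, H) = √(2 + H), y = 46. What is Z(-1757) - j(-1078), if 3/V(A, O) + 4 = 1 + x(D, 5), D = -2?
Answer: -2322003/2 + 3*√7/2 ≈ -1.1610e+6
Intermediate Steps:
V(A, O) = 3/(-3 + √7) (V(A, O) = 3/(-4 + (1 + √(2 + 5))) = 3/(-4 + (1 + √7)) = 3/(-3 + √7))
j(o) = o*(1 + o) (j(o) = (1 + o)*o = o*(1 + o))
Z(U) = 9/2 + 3*√7/2 (Z(U) = -(-9/2 - 3*√7/2) = 9/2 + 3*√7/2)
Z(-1757) - j(-1078) = (9/2 + 3*√7/2) - (-1078)*(1 - 1078) = (9/2 + 3*√7/2) - (-1078)*(-1077) = (9/2 + 3*√7/2) - 1*1161006 = (9/2 + 3*√7/2) - 1161006 = -2322003/2 + 3*√7/2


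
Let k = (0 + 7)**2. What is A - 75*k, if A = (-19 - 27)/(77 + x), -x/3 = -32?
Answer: -635821/173 ≈ -3675.3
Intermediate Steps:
x = 96 (x = -3*(-32) = 96)
k = 49 (k = 7**2 = 49)
A = -46/173 (A = (-19 - 27)/(77 + 96) = -46/173 ≈ -0.26590)
A - 75*k = -46/173 - 75*49 = -46/173 - 3675 = -635821/173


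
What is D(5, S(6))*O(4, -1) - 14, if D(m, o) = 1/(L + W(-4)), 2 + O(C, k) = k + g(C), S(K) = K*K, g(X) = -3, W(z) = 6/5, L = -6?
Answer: -51/4 ≈ -12.750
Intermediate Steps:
W(z) = 6/5 (W(z) = 6*(1/5) = 6/5)
S(K) = K**2
O(C, k) = -5 + k (O(C, k) = -2 + (k - 3) = -2 + (-3 + k) = -5 + k)
D(m, o) = -5/24 (D(m, o) = 1/(-6 + 6/5) = 1/(-24/5) = -5/24)
D(5, S(6))*O(4, -1) - 14 = -5*(-5 - 1)/24 - 14 = -5/24*(-6) - 14 = 5/4 - 14 = -51/4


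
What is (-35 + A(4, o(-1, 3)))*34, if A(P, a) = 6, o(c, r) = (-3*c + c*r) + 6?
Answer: -986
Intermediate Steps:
o(c, r) = 6 - 3*c + c*r
(-35 + A(4, o(-1, 3)))*34 = (-35 + 6)*34 = -29*34 = -986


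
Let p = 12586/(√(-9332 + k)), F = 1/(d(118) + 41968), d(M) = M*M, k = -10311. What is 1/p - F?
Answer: -1/55892 + I*√19643/12586 ≈ -1.7892e-5 + 0.011136*I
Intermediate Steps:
d(M) = M²
F = 1/55892 (F = 1/(118² + 41968) = 1/(13924 + 41968) = 1/55892 ≈ 1.7892e-5)
p = -12586*I*√19643/19643 (p = 12586/(√(-9332 - 10311)) = 12586/(√(-19643)) = 12586/((I*√19643)) = 12586*(-I*√19643/19643) = -12586*I*√19643/19643 ≈ -89.802*I)
1/p - F = 1/(-12586*I*√19643/19643) - 1*1/55892 = I*√19643/12586 - 1/55892 = -1/55892 + I*√19643/12586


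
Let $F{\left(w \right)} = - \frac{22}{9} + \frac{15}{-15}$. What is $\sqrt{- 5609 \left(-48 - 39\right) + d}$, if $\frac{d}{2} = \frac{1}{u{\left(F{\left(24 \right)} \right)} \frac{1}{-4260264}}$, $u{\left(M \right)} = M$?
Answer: $\frac{5 \sqrt{113847159}}{31} \approx 1721.0$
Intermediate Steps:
$F{\left(w \right)} = - \frac{31}{9}$ ($F{\left(w \right)} = \left(-22\right) \frac{1}{9} + 15 \left(- \frac{1}{15}\right) = - \frac{22}{9} - 1 = - \frac{31}{9}$)
$d = \frac{76684752}{31}$ ($d = \frac{2}{\left(- \frac{31}{9}\right) \frac{1}{-4260264}} = \frac{2}{\left(- \frac{31}{9}\right) \left(- \frac{1}{4260264}\right)} = \frac{2}{\frac{31}{38342376}} = 2 \cdot \frac{38342376}{31} = \frac{76684752}{31} \approx 2.4737 \cdot 10^{6}$)
$\sqrt{- 5609 \left(-48 - 39\right) + d} = \sqrt{- 5609 \left(-48 - 39\right) + \frac{76684752}{31}} = \sqrt{\left(-5609\right) \left(-87\right) + \frac{76684752}{31}} = \sqrt{487983 + \frac{76684752}{31}} = \sqrt{\frac{91812225}{31}} = \frac{5 \sqrt{113847159}}{31}$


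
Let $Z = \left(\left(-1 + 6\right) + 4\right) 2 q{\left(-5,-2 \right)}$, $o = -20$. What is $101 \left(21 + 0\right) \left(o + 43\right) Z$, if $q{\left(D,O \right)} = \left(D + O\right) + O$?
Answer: $-7902846$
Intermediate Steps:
$q{\left(D,O \right)} = D + 2 O$
$Z = -162$ ($Z = \left(\left(-1 + 6\right) + 4\right) 2 \left(-5 + 2 \left(-2\right)\right) = \left(5 + 4\right) 2 \left(-5 - 4\right) = 9 \cdot 2 \left(-9\right) = 18 \left(-9\right) = -162$)
$101 \left(21 + 0\right) \left(o + 43\right) Z = 101 \left(21 + 0\right) \left(-20 + 43\right) \left(-162\right) = 101 \cdot 21 \cdot 23 \left(-162\right) = 101 \cdot 483 \left(-162\right) = 48783 \left(-162\right) = -7902846$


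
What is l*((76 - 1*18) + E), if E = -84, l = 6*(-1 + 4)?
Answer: -468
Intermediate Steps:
l = 18 (l = 6*3 = 18)
l*((76 - 1*18) + E) = 18*((76 - 1*18) - 84) = 18*((76 - 18) - 84) = 18*(58 - 84) = 18*(-26) = -468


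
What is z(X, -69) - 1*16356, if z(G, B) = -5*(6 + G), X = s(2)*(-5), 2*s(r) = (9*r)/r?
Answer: -32547/2 ≈ -16274.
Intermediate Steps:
s(r) = 9/2 (s(r) = ((9*r)/r)/2 = (½)*9 = 9/2)
X = -45/2 (X = (9/2)*(-5) = -45/2 ≈ -22.500)
z(G, B) = -30 - 5*G
z(X, -69) - 1*16356 = (-30 - 5*(-45/2)) - 1*16356 = (-30 + 225/2) - 16356 = 165/2 - 16356 = -32547/2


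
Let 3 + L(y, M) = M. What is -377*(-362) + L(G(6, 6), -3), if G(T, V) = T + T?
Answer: 136468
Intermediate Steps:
G(T, V) = 2*T
L(y, M) = -3 + M
-377*(-362) + L(G(6, 6), -3) = -377*(-362) + (-3 - 3) = 136474 - 6 = 136468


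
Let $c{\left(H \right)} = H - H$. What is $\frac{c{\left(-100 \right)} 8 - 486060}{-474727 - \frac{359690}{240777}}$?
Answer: $\frac{117032068620}{114303702569} \approx 1.0239$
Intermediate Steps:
$c{\left(H \right)} = 0$
$\frac{c{\left(-100 \right)} 8 - 486060}{-474727 - \frac{359690}{240777}} = \frac{0 \cdot 8 - 486060}{-474727 - \frac{359690}{240777}} = \frac{0 - 486060}{-474727 - \frac{359690}{240777}} = - \frac{486060}{-474727 - \frac{359690}{240777}} = - \frac{486060}{- \frac{114303702569}{240777}} = \left(-486060\right) \left(- \frac{240777}{114303702569}\right) = \frac{117032068620}{114303702569}$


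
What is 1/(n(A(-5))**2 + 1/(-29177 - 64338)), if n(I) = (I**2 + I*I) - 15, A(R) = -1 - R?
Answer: 93515/27025834 ≈ 0.0034602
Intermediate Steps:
n(I) = -15 + 2*I**2 (n(I) = (I**2 + I**2) - 15 = 2*I**2 - 15 = -15 + 2*I**2)
1/(n(A(-5))**2 + 1/(-29177 - 64338)) = 1/((-15 + 2*(-1 - 1*(-5))**2)**2 + 1/(-29177 - 64338)) = 1/((-15 + 2*(-1 + 5)**2)**2 + 1/(-93515)) = 1/((-15 + 2*4**2)**2 - 1/93515) = 1/((-15 + 2*16)**2 - 1/93515) = 1/((-15 + 32)**2 - 1/93515) = 1/(17**2 - 1/93515) = 1/(289 - 1/93515) = 1/(27025834/93515) = 93515/27025834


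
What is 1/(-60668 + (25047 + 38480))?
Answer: 1/2859 ≈ 0.00034977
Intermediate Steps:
1/(-60668 + (25047 + 38480)) = 1/(-60668 + 63527) = 1/2859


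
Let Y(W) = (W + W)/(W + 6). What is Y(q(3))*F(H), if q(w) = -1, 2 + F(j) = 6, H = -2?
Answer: -8/5 ≈ -1.6000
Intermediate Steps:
F(j) = 4 (F(j) = -2 + 6 = 4)
Y(W) = 2*W/(6 + W) (Y(W) = (2*W)/(6 + W) = 2*W/(6 + W))
Y(q(3))*F(H) = (2*(-1)/(6 - 1))*4 = (2*(-1)/5)*4 = (2*(-1)*(⅕))*4 = -⅖*4 = -8/5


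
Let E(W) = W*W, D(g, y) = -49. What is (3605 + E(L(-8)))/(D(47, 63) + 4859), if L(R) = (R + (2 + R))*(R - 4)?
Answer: 31829/4810 ≈ 6.6173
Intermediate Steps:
L(R) = (-4 + R)*(2 + 2*R) (L(R) = (2 + 2*R)*(-4 + R) = (-4 + R)*(2 + 2*R))
E(W) = W²
(3605 + E(L(-8)))/(D(47, 63) + 4859) = (3605 + (-8 - 6*(-8) + 2*(-8)²)²)/(-49 + 4859) = (3605 + (-8 + 48 + 2*64)²)/4810 = (3605 + (-8 + 48 + 128)²)*(1/4810) = (3605 + 168²)*(1/4810) = (3605 + 28224)*(1/4810) = 31829*(1/4810) = 31829/4810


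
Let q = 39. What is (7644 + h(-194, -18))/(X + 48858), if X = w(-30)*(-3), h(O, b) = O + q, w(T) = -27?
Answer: 7489/48939 ≈ 0.15303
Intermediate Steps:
h(O, b) = 39 + O (h(O, b) = O + 39 = 39 + O)
X = 81 (X = -27*(-3) = 81)
(7644 + h(-194, -18))/(X + 48858) = (7644 + (39 - 194))/(81 + 48858) = (7644 - 155)/48939 = 7489*(1/48939) = 7489/48939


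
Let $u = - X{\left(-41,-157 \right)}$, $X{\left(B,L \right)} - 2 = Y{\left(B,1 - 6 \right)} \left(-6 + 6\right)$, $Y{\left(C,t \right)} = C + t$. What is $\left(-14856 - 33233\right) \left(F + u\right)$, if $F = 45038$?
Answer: $-2165736204$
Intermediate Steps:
$X{\left(B,L \right)} = 2$ ($X{\left(B,L \right)} = 2 + \left(B + \left(1 - 6\right)\right) \left(-6 + 6\right) = 2 + \left(B + \left(1 - 6\right)\right) 0 = 2 + \left(B - 5\right) 0 = 2 + \left(-5 + B\right) 0 = 2 + 0 = 2$)
$u = -2$ ($u = \left(-1\right) 2 = -2$)
$\left(-14856 - 33233\right) \left(F + u\right) = \left(-14856 - 33233\right) \left(45038 - 2\right) = \left(-48089\right) 45036 = -2165736204$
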